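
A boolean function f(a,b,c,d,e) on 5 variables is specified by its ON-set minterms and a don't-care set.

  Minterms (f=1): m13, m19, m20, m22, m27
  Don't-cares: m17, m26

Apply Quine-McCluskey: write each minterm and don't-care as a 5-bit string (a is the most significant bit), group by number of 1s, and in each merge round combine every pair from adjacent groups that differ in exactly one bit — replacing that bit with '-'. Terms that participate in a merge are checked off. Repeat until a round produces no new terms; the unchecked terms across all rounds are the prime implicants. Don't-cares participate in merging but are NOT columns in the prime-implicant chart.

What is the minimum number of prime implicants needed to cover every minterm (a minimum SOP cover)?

3

size-2^0 implicants → 01101  10001(✓)  10011(✓)  10100(✓)  10110(✓)  11010(✓)  11011(✓)
size-2^1 implicants → 1-011  100-1  101-0  1101-
Unchecked terms (primes): 01101, 1-011, 100-1, 101-0, 1101-
Minterm coverage:
  m13 ⊆ 01101 [E]
  m19 ⊆ 1-011,100-1
  m20 ⊆ 101-0 [E]
  m22 ⊆ 101-0 [E]
  m27 ⊆ 1-011,1101-
E = {01101, 101-0}
Petrick residual → 1-011
Cover = a'bcd'e + ac'de + ab'ce'  |cover|=3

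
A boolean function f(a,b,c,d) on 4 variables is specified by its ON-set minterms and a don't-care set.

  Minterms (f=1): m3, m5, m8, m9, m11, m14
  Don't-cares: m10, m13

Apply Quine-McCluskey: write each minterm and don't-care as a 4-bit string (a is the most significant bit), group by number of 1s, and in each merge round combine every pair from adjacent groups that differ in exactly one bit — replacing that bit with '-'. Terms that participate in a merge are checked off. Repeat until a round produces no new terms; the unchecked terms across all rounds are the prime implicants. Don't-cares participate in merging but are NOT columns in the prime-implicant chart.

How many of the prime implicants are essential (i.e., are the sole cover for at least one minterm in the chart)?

Round 0: 0011✓ 0101✓ 1000✓ 1001✓ 1010✓ 1011✓ 1101✓ 1110✓
Round 1: -011 -101 1-01 1-10 10-0✓ 10-1✓ 100-✓ 101-✓
Round 2: 10--
PIs = {-011, -101, 1-01, 1-10, 10--}
Coverage chart:
  m3: -011 ←essential
  m5: -101 ←essential
  m8: 10-- ←essential
  m9: 1-01,10--
  m11: -011,10--
  m14: 1-10 ←essential
Essential: -011, -101, 1-10, 10--

4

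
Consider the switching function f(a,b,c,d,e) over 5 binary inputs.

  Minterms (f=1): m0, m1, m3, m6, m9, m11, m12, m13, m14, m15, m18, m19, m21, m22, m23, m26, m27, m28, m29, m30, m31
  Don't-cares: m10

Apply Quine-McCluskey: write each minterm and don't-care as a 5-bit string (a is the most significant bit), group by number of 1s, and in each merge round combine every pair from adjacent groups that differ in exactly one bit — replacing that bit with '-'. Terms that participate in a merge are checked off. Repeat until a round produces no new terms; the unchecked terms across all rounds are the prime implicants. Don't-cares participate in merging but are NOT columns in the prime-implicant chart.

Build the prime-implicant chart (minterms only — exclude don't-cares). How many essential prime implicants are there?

size-2^0 implicants → 00000(✓)  00001(✓)  00011(✓)  00110(✓)  01001(✓)  01010(✓)  01011(✓)  01100(✓)  01101(✓)  01110(✓)  01111(✓)  10010(✓)  10011(✓)  10101(✓)  10110(✓)  10111(✓)  11010(✓)  11011(✓)  11100(✓)  11101(✓)  11110(✓)  11111(✓)
size-2^1 implicants → -0011(✓)  -0110(✓)  -1010(✓)  -1011(✓)  -1100(✓)  -1101(✓)  -1110(✓)  -1111(✓)  0-001(✓)  0-011(✓)  0-110(✓)  000-1(✓)  0000-  01-01(✓)  01-10(✓)  01-11(✓)  010-1(✓)  0101-(✓)  011-0(✓)  011-1(✓)  0110-(✓)  0111-(✓)  1-010(✓)  1-011(✓)  1-101(✓)  1-110(✓)  1-111(✓)  10-10(✓)  10-11(✓)  1001-(✓)  101-1(✓)  1011-(✓)  11-10(✓)  11-11(✓)  1101-(✓)  111-0(✓)  111-1(✓)  1110-(✓)  1111-(✓)
size-2^2 implicants → --011  --110  -1-10(✓)  -1-11(✓)  -101-(✓)  -11-0(✓)  -11-1(✓)  -110-(✓)  -111-(✓)  0-0-1  01--1  01-1-(✓)  011--(✓)  1--10(✓)  1--11(✓)  1-01-(✓)  1-1-1  1-11-(✓)  10-1-(✓)  11-1-(✓)  111--(✓)
size-2^3 implicants → -1-1-  -11--  1--1-
Unchecked terms (primes): --011, --110, -1-1-, -11--, 0-0-1, 0000-, 01--1, 1--1-, 1-1-1
Minterm coverage:
  m0 ⊆ 0000- [E]
  m1 ⊆ 0-0-1,0000-
  m3 ⊆ --011,0-0-1
  m6 ⊆ --110 [E]
  m9 ⊆ 0-0-1,01--1
  m11 ⊆ --011,-1-1-,0-0-1,01--1
  m12 ⊆ -11-- [E]
  m13 ⊆ -11--,01--1
  m14 ⊆ --110,-1-1-,-11--
  m15 ⊆ -1-1-,-11--,01--1
  m18 ⊆ 1--1- [E]
  m19 ⊆ --011,1--1-
  m21 ⊆ 1-1-1 [E]
  m22 ⊆ --110,1--1-
  m23 ⊆ 1--1-,1-1-1
  m26 ⊆ -1-1-,1--1-
  m27 ⊆ --011,-1-1-,1--1-
  m28 ⊆ -11-- [E]
  m29 ⊆ -11--,1-1-1
  m30 ⊆ --110,-1-1-,-11--,1--1-
  m31 ⊆ -1-1-,-11--,1--1-,1-1-1
E = {--110, -11--, 0000-, 1--1-, 1-1-1}

5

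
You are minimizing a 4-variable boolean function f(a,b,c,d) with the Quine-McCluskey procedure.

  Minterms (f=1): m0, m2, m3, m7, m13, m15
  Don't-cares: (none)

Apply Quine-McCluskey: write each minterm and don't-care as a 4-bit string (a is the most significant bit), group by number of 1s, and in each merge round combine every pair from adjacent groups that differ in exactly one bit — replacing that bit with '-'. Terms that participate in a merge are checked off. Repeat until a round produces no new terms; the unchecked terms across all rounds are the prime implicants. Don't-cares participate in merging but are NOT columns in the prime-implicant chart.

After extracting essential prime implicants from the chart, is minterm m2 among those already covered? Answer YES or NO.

size-2^0 implicants → 0000(✓)  0010(✓)  0011(✓)  0111(✓)  1101(✓)  1111(✓)
size-2^1 implicants → -111  0-11  00-0  001-  11-1
Unchecked terms (primes): -111, 0-11, 00-0, 001-, 11-1
Minterm coverage:
  m0 ⊆ 00-0 [E]
  m2 ⊆ 00-0,001-
  m3 ⊆ 0-11,001-
  m7 ⊆ -111,0-11
  m13 ⊆ 11-1 [E]
  m15 ⊆ -111,11-1
E = {00-0, 11-1}

YES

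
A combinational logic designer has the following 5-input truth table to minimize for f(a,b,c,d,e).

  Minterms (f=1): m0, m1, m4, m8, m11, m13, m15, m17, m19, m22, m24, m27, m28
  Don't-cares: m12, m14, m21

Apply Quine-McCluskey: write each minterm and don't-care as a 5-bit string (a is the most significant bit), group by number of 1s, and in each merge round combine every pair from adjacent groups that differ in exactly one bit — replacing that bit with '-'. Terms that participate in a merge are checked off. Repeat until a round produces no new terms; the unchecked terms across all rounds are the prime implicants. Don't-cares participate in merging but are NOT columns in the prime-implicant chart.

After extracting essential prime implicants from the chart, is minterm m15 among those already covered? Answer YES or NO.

YES

[col 0] 00000*, 00001*, 00100*, 01000*, 01011*, 01100*, 01101*, 01110*, 01111*, 10001*, 10011*, 10101*, 10110, 11000*, 11011*, 11100*
[col 1] -0001, -1000*, -1011, -1100*, 0-000*, 0-100*, 00-00*, 0000-, 01-00*, 01-11, 011-0*, 011-1*, 0110-*, 0111-*, 1-011, 10-01, 100-1, 11-00*
[col 2] -1-00, 0--00, 011--
Prime implicants: -0001, -1-00, -1011, 0--00, 0000-, 01-11, 011--, 1-011, 10-01, 100-1, 10110
PI chart (minterm → PIs covering it):
  0 | 0--00,0000-
  1 | -0001,0000-
  4 | 0--00  (sole → essential)
  8 | -1-00,0--00
  11 | -1011,01-11
  13 | 011--  (sole → essential)
  15 | 01-11,011--
  17 | -0001,10-01,100-1
  19 | 1-011,100-1
  22 | 10110  (sole → essential)
  24 | -1-00  (sole → essential)
  27 | -1011,1-011
  28 | -1-00  (sole → essential)
Essential prime implicants: -1-00, 0--00, 011--, 10110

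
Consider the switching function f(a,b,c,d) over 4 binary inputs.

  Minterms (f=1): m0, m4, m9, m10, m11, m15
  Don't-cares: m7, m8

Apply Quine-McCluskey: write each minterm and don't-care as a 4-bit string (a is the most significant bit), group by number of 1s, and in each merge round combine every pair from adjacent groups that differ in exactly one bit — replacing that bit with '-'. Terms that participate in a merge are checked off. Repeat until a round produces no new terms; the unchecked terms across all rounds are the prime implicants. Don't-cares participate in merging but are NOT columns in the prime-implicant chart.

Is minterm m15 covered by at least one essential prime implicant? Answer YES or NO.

Round 0: 0000✓ 0100✓ 0111✓ 1000✓ 1001✓ 1010✓ 1011✓ 1111✓
Round 1: -000 -111 0-00 1-11 10-0✓ 10-1✓ 100-✓ 101-✓
Round 2: 10--
PIs = {-000, -111, 0-00, 1-11, 10--}
Coverage chart:
  m0: -000,0-00
  m4: 0-00 ←essential
  m9: 10-- ←essential
  m10: 10-- ←essential
  m11: 1-11,10--
  m15: -111,1-11
Essential: 0-00, 10--

NO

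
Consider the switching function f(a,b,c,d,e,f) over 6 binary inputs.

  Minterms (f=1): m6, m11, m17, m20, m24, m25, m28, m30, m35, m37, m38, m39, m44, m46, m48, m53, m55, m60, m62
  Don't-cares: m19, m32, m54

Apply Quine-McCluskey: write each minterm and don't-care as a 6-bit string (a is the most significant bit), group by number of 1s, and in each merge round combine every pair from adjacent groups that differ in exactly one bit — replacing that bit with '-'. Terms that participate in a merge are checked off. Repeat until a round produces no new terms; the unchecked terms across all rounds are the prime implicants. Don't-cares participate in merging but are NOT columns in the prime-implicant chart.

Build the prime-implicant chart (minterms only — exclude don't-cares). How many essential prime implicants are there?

size-2^0 implicants → 000110(✓)  001011  010001(✓)  010011(✓)  010100(✓)  011000(✓)  011001(✓)  011100(✓)  011110(✓)  100000(✓)  100011(✓)  100101(✓)  100110(✓)  100111(✓)  101100(✓)  101110(✓)  110000(✓)  110101(✓)  110110(✓)  110111(✓)  111100(✓)  111110(✓)
size-2^1 implicants → -00110  -11100(✓)  -11110(✓)  01-001  01-100  0100-1  011-00  01100-  0111-0(✓)  1-0000  1-0101(✓)  1-0110(✓)  1-0111(✓)  1-1100(✓)  1-1110(✓)  10-110(✓)  100-11  1001-1(✓)  10011-(✓)  1011-0(✓)  11-110(✓)  1101-1(✓)  11011-(✓)  1111-0(✓)
size-2^2 implicants → -111-0  1--110  1-01-1  1-011-  1-11-0
Unchecked terms (primes): -00110, -111-0, 001011, 01-001, 01-100, 0100-1, 011-00, 01100-, 1--110, 1-0000, 1-01-1, 1-011-, 1-11-0, 100-11
Minterm coverage:
  m6 ⊆ -00110 [E]
  m11 ⊆ 001011 [E]
  m17 ⊆ 01-001,0100-1
  m20 ⊆ 01-100 [E]
  m24 ⊆ 011-00,01100-
  m25 ⊆ 01-001,01100-
  m28 ⊆ -111-0,01-100,011-00
  m30 ⊆ -111-0 [E]
  m35 ⊆ 100-11 [E]
  m37 ⊆ 1-01-1 [E]
  m38 ⊆ -00110,1--110,1-011-
  m39 ⊆ 1-01-1,1-011-,100-11
  m44 ⊆ 1-11-0 [E]
  m46 ⊆ 1--110,1-11-0
  m48 ⊆ 1-0000 [E]
  m53 ⊆ 1-01-1 [E]
  m55 ⊆ 1-01-1,1-011-
  m60 ⊆ -111-0,1-11-0
  m62 ⊆ -111-0,1--110,1-11-0
E = {-00110, -111-0, 001011, 01-100, 1-0000, 1-01-1, 1-11-0, 100-11}

8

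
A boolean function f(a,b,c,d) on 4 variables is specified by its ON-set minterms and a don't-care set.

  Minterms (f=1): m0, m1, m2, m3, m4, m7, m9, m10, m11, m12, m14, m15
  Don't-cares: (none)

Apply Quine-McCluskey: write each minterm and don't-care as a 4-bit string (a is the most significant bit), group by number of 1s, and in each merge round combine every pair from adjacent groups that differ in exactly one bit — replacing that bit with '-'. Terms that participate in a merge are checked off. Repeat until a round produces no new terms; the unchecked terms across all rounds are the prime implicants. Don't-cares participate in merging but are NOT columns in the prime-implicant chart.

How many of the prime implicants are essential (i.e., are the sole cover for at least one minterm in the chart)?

[col 0] 0000*, 0001*, 0010*, 0011*, 0100*, 0111*, 1001*, 1010*, 1011*, 1100*, 1110*, 1111*
[col 1] -001*, -010*, -011*, -100, -111*, 0-00, 0-11*, 00-0*, 00-1*, 000-*, 001-*, 1-10*, 1-11*, 10-1*, 101-*, 11-0, 111-*
[col 2] --11, -0-1, -01-, 00--, 1-1-
Prime implicants: --11, -0-1, -01-, -100, 0-00, 00--, 1-1-, 11-0
PI chart (minterm → PIs covering it):
  0 | 0-00,00--
  1 | -0-1,00--
  2 | -01-,00--
  3 | --11,-0-1,-01-,00--
  4 | -100,0-00
  7 | --11  (sole → essential)
  9 | -0-1  (sole → essential)
  10 | -01-,1-1-
  11 | --11,-0-1,-01-,1-1-
  12 | -100,11-0
  14 | 1-1-,11-0
  15 | --11,1-1-
Essential prime implicants: --11, -0-1

2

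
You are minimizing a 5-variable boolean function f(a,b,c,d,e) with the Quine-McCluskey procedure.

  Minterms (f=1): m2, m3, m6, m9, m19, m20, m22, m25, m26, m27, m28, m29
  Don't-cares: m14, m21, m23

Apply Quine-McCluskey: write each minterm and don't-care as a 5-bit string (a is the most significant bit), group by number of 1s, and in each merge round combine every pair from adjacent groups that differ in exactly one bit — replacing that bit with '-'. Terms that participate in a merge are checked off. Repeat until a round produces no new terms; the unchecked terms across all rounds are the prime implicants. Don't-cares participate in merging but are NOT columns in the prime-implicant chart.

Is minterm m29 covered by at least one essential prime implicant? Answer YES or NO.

YES

size-2^0 implicants → 00010(✓)  00011(✓)  00110(✓)  01001(✓)  01110(✓)  10011(✓)  10100(✓)  10101(✓)  10110(✓)  10111(✓)  11001(✓)  11010(✓)  11011(✓)  11100(✓)  11101(✓)
size-2^1 implicants → -0011  -0110  -1001  0-110  00-10  0001-  1-011  1-100(✓)  1-101(✓)  10-11  101-0(✓)  101-1(✓)  1010-(✓)  1011-(✓)  11-01  110-1  1101-  1110-(✓)
size-2^2 implicants → 1-10-  101--
Unchecked terms (primes): -0011, -0110, -1001, 0-110, 00-10, 0001-, 1-011, 1-10-, 10-11, 101--, 11-01, 110-1, 1101-
Minterm coverage:
  m2 ⊆ 00-10,0001-
  m3 ⊆ -0011,0001-
  m6 ⊆ -0110,0-110,00-10
  m9 ⊆ -1001 [E]
  m19 ⊆ -0011,1-011,10-11
  m20 ⊆ 1-10-,101--
  m22 ⊆ -0110,101--
  m25 ⊆ -1001,11-01,110-1
  m26 ⊆ 1101- [E]
  m27 ⊆ 1-011,110-1,1101-
  m28 ⊆ 1-10- [E]
  m29 ⊆ 1-10-,11-01
E = {-1001, 1-10-, 1101-}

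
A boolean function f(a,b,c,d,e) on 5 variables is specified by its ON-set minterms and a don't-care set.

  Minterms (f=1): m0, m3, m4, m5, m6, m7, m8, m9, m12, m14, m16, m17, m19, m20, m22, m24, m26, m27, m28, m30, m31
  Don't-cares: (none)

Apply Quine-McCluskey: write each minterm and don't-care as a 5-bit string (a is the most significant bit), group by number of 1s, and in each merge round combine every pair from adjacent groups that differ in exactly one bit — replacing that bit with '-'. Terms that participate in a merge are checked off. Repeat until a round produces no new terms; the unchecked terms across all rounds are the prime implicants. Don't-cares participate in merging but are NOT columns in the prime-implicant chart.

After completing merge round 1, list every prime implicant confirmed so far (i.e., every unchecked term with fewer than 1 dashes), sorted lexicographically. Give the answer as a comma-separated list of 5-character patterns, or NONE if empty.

size-2^0 implicants → 00000(✓)  00011(✓)  00100(✓)  00101(✓)  00110(✓)  00111(✓)  01000(✓)  01001(✓)  01100(✓)  01110(✓)  10000(✓)  10001(✓)  10011(✓)  10100(✓)  10110(✓)  11000(✓)  11010(✓)  11011(✓)  11100(✓)  11110(✓)  11111(✓)
size-2^1 implicants → -0000(✓)  -0011  -0100(✓)  -0110(✓)  -1000(✓)  -1100(✓)  -1110(✓)  0-000(✓)  0-100(✓)  0-110(✓)  00-00(✓)  00-11  001-0(✓)  001-1(✓)  0010-(✓)  0011-(✓)  01-00(✓)  0100-  011-0(✓)  1-000(✓)  1-011  1-100(✓)  1-110(✓)  10-00(✓)  100-1  1000-  101-0(✓)  11-00(✓)  11-10(✓)  11-11(✓)  110-0(✓)  1101-(✓)  111-0(✓)  1111-(✓)
size-2^2 implicants → --000(✓)  --100(✓)  --110(✓)  -0-00(✓)  -01-0(✓)  -1-00(✓)  -11-0(✓)  0--00(✓)  0-1-0(✓)  001--  1--00(✓)  1-1-0(✓)  11--0  11-1-
size-2^3 implicants → ---00  --1-0
Unchecked terms (primes): ---00, --1-0, -0011, 00-11, 001--, 0100-, 1-011, 100-1, 1000-, 11--0, 11-1-

NONE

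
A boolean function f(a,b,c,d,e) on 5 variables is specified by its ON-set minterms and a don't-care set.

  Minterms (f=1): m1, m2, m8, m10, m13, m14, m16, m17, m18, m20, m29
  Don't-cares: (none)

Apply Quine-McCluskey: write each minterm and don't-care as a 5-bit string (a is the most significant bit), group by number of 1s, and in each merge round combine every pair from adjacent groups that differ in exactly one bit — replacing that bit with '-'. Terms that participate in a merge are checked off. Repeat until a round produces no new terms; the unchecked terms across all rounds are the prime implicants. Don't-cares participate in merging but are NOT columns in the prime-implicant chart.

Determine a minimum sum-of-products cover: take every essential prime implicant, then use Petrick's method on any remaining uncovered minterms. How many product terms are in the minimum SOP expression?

6

Round 0: 00001✓ 00010✓ 01000✓ 01010✓ 01101✓ 01110✓ 10000✓ 10001✓ 10010✓ 10100✓ 11101✓
Round 1: -0001 -0010 -1101 0-010 01-10 010-0 10-00 100-0 1000-
PIs = {-0001, -0010, -1101, 0-010, 01-10, 010-0, 10-00, 100-0, 1000-}
Coverage chart:
  m1: -0001 ←essential
  m2: -0010,0-010
  m8: 010-0 ←essential
  m10: 0-010,01-10,010-0
  m13: -1101 ←essential
  m14: 01-10 ←essential
  m16: 10-00,100-0,1000-
  m17: -0001,1000-
  m18: -0010,100-0
  m20: 10-00 ←essential
  m29: -1101 ←essential
Essential: -0001, -1101, 01-10, 010-0, 10-00
Petrick residual → -0010
Min cover (6 terms): b'c'd'e + b'c'de' + bcd'e + a'bde' + a'bc'e' + ab'd'e'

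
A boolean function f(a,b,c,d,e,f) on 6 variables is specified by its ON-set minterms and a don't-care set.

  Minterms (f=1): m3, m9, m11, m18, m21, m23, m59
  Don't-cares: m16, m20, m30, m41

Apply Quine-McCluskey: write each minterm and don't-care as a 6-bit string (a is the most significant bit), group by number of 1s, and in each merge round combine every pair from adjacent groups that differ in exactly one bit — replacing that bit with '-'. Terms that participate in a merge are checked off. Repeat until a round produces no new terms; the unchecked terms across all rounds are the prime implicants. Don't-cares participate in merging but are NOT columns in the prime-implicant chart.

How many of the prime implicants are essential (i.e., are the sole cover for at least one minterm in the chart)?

4

size-2^0 implicants → 000011(✓)  001001(✓)  001011(✓)  010000(✓)  010010(✓)  010100(✓)  010101(✓)  010111(✓)  011110  101001(✓)  111011
size-2^1 implicants → -01001  00-011  0010-1  010-00  0100-0  0101-1  01010-
Unchecked terms (primes): -01001, 00-011, 0010-1, 010-00, 0100-0, 0101-1, 01010-, 011110, 111011
Minterm coverage:
  m3 ⊆ 00-011 [E]
  m9 ⊆ -01001,0010-1
  m11 ⊆ 00-011,0010-1
  m18 ⊆ 0100-0 [E]
  m21 ⊆ 0101-1,01010-
  m23 ⊆ 0101-1 [E]
  m59 ⊆ 111011 [E]
E = {00-011, 0100-0, 0101-1, 111011}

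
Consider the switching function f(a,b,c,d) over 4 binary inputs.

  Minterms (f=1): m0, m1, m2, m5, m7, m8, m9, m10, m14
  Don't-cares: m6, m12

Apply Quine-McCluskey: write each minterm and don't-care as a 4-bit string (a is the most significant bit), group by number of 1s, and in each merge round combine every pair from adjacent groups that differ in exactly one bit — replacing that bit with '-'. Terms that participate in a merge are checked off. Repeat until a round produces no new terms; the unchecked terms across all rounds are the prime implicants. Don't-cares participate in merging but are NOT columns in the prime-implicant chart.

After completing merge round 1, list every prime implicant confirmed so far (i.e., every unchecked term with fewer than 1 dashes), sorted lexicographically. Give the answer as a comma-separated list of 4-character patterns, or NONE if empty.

NONE

Round 0: 0000✓ 0001✓ 0010✓ 0101✓ 0110✓ 0111✓ 1000✓ 1001✓ 1010✓ 1100✓ 1110✓
Round 1: -000✓ -001✓ -010✓ -110✓ 0-01 0-10✓ 00-0✓ 000-✓ 01-1 011- 1-00✓ 1-10✓ 10-0✓ 100-✓ 11-0✓
Round 2: --10 -0-0 -00- 1--0
PIs = {--10, -0-0, -00-, 0-01, 01-1, 011-, 1--0}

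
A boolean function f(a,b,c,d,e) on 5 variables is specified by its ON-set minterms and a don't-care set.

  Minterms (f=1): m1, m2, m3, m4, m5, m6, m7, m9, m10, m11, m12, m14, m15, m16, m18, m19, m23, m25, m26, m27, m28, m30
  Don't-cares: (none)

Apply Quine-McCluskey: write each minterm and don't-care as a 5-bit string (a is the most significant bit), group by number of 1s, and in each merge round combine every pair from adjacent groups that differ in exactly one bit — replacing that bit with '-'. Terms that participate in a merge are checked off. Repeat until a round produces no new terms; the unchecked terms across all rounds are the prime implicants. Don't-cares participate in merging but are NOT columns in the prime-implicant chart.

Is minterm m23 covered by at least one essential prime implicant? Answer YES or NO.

Round 0: 00001✓ 00010✓ 00011✓ 00100✓ 00101✓ 00110✓ 00111✓ 01001✓ 01010✓ 01011✓ 01100✓ 01110✓ 01111✓ 10000✓ 10010✓ 10011✓ 10111✓ 11001✓ 11010✓ 11011✓ 11100✓ 11110✓
Round 1: -0010✓ -0011✓ -0111✓ -1001✓ -1010✓ -1011✓ -1100✓ -1110✓ 0-001✓ 0-010✓ 0-011✓ 0-100✓ 0-110✓ 0-111✓ 00-01✓ 00-10✓ 00-11✓ 000-1✓ 0001-✓ 001-0✓ 001-1✓ 0010-✓ 0011-✓ 01-10✓ 01-11✓ 010-1✓ 0101-✓ 011-0✓ 0111-✓ 1-010✓ 1-011✓ 10-11✓ 100-0 1001-✓ 11-10✓ 110-1✓ 1101-✓ 111-0✓
Round 2: --010✓ --011✓ -0-11 -001-✓ -1-10 -10-1 -101-✓ -11-0 0--10✓ 0--11✓ 0-0-1 0-01-✓ 0-1-0 0-11-✓ 00--1 00-1-✓ 001-- 01-1-✓ 1-01-✓
Round 3: --01- 0--1-
PIs = {--01-, -0-11, -1-10, -10-1, -11-0, 0--1-, 0-0-1, 0-1-0, 00--1, 001--, 100-0}
Coverage chart:
  m1: 0-0-1,00--1
  m2: --01-,0--1-
  m3: --01-,-0-11,0--1-,0-0-1,00--1
  m4: 0-1-0,001--
  m5: 00--1,001--
  m6: 0--1-,0-1-0,001--
  m7: -0-11,0--1-,00--1,001--
  m9: -10-1,0-0-1
  m10: --01-,-1-10,0--1-
  m11: --01-,-10-1,0--1-,0-0-1
  m12: -11-0,0-1-0
  m14: -1-10,-11-0,0--1-,0-1-0
  m15: 0--1- ←essential
  m16: 100-0 ←essential
  m18: --01-,100-0
  m19: --01-,-0-11
  m23: -0-11 ←essential
  m25: -10-1 ←essential
  m26: --01-,-1-10
  m27: --01-,-10-1
  m28: -11-0 ←essential
  m30: -1-10,-11-0
Essential: -0-11, -10-1, -11-0, 0--1-, 100-0

YES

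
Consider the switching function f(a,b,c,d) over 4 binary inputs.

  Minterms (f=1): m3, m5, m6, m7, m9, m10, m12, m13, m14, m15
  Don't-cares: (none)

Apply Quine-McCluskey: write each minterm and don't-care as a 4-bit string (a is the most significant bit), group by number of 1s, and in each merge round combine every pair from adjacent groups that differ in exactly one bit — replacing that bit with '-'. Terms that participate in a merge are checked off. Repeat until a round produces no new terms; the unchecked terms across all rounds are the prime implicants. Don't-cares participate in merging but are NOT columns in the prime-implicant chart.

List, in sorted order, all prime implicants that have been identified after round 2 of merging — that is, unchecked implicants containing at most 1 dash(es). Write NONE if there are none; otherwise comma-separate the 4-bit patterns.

0-11, 1-01, 1-10

size-2^0 implicants → 0011(✓)  0101(✓)  0110(✓)  0111(✓)  1001(✓)  1010(✓)  1100(✓)  1101(✓)  1110(✓)  1111(✓)
size-2^1 implicants → -101(✓)  -110(✓)  -111(✓)  0-11  01-1(✓)  011-(✓)  1-01  1-10  11-0(✓)  11-1(✓)  110-(✓)  111-(✓)
size-2^2 implicants → -1-1  -11-  11--
Unchecked terms (primes): -1-1, -11-, 0-11, 1-01, 1-10, 11--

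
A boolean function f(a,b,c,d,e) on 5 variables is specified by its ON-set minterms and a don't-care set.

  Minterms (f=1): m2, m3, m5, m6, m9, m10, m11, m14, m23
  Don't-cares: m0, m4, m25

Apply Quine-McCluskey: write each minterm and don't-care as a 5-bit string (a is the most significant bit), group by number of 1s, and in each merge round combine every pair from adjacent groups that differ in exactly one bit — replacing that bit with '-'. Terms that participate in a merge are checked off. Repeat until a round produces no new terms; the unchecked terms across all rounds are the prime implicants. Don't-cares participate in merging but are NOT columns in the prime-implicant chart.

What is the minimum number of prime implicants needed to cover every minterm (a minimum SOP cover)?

5

Round 0: 00000✓ 00010✓ 00011✓ 00100✓ 00101✓ 00110✓ 01001✓ 01010✓ 01011✓ 01110✓ 10111 11001✓
Round 1: -1001 0-010✓ 0-011✓ 0-110✓ 00-00✓ 00-10✓ 000-0✓ 0001-✓ 001-0✓ 0010- 01-10✓ 010-1 0101-✓
Round 2: 0--10 0-01- 00--0
PIs = {-1001, 0--10, 0-01-, 00--0, 0010-, 010-1, 10111}
Coverage chart:
  m2: 0--10,0-01-,00--0
  m3: 0-01- ←essential
  m5: 0010- ←essential
  m6: 0--10,00--0
  m9: -1001,010-1
  m10: 0--10,0-01-
  m11: 0-01-,010-1
  m14: 0--10 ←essential
  m23: 10111 ←essential
Essential: 0--10, 0-01-, 0010-, 10111
Petrick residual → -1001
Min cover (5 terms): bc'd'e + a'de' + a'c'd + a'b'cd' + ab'cde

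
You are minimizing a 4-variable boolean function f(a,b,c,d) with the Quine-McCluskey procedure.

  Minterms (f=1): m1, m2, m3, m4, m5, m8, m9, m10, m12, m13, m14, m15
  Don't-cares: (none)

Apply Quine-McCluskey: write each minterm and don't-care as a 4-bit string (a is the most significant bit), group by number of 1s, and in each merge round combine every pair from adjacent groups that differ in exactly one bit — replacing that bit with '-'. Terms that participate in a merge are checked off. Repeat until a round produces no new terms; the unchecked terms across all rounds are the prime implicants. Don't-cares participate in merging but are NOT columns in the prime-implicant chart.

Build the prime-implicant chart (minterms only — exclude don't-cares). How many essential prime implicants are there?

2

size-2^0 implicants → 0001(✓)  0010(✓)  0011(✓)  0100(✓)  0101(✓)  1000(✓)  1001(✓)  1010(✓)  1100(✓)  1101(✓)  1110(✓)  1111(✓)
size-2^1 implicants → -001(✓)  -010  -100(✓)  -101(✓)  0-01(✓)  00-1  001-  010-(✓)  1-00(✓)  1-01(✓)  1-10(✓)  10-0(✓)  100-(✓)  11-0(✓)  11-1(✓)  110-(✓)  111-(✓)
size-2^2 implicants → --01  -10-  1--0  1-0-  11--
Unchecked terms (primes): --01, -010, -10-, 00-1, 001-, 1--0, 1-0-, 11--
Minterm coverage:
  m1 ⊆ --01,00-1
  m2 ⊆ -010,001-
  m3 ⊆ 00-1,001-
  m4 ⊆ -10- [E]
  m5 ⊆ --01,-10-
  m8 ⊆ 1--0,1-0-
  m9 ⊆ --01,1-0-
  m10 ⊆ -010,1--0
  m12 ⊆ -10-,1--0,1-0-,11--
  m13 ⊆ --01,-10-,1-0-,11--
  m14 ⊆ 1--0,11--
  m15 ⊆ 11-- [E]
E = {-10-, 11--}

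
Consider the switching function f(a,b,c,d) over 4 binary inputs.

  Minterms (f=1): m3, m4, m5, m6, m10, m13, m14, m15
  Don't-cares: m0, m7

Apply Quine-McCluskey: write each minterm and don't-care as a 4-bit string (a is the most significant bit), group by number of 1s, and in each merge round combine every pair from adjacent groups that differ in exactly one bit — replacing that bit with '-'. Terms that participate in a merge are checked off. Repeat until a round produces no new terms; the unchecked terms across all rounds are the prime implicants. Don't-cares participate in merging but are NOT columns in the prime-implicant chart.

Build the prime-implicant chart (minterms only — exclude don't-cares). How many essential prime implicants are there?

Round 0: 0000✓ 0011✓ 0100✓ 0101✓ 0110✓ 0111✓ 1010✓ 1101✓ 1110✓ 1111✓
Round 1: -101✓ -110✓ -111✓ 0-00 0-11 01-0✓ 01-1✓ 010-✓ 011-✓ 1-10 11-1✓ 111-✓
Round 2: -1-1 -11- 01--
PIs = {-1-1, -11-, 0-00, 0-11, 01--, 1-10}
Coverage chart:
  m3: 0-11 ←essential
  m4: 0-00,01--
  m5: -1-1,01--
  m6: -11-,01--
  m10: 1-10 ←essential
  m13: -1-1 ←essential
  m14: -11-,1-10
  m15: -1-1,-11-
Essential: -1-1, 0-11, 1-10

3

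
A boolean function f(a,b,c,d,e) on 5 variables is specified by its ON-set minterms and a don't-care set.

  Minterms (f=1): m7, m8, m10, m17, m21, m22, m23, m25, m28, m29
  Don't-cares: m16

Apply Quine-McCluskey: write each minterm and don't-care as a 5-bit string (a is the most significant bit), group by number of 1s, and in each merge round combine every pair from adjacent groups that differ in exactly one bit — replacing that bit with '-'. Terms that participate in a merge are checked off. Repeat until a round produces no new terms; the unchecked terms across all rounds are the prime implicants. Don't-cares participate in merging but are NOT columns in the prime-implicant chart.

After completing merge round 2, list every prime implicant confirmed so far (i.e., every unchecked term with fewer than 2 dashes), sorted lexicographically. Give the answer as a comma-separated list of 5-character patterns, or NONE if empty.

Round 0: 00111✓ 01000✓ 01010✓ 10000✓ 10001✓ 10101✓ 10110✓ 10111✓ 11001✓ 11100✓ 11101✓
Round 1: -0111 010-0 1-001✓ 1-101✓ 10-01✓ 1000- 101-1 1011- 11-01✓ 1110-
Round 2: 1--01
PIs = {-0111, 010-0, 1--01, 1000-, 101-1, 1011-, 1110-}

-0111, 010-0, 1000-, 101-1, 1011-, 1110-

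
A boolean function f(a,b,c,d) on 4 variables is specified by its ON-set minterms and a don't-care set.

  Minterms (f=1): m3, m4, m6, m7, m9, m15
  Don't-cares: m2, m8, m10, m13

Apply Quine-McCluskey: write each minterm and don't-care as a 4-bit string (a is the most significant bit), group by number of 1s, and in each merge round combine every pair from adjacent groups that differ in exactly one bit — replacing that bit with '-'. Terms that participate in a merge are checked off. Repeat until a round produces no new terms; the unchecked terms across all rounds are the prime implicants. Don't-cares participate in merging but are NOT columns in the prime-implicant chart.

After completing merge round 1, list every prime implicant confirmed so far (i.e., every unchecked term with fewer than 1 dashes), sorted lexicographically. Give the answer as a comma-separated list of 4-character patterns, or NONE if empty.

Round 0: 0010✓ 0011✓ 0100✓ 0110✓ 0111✓ 1000✓ 1001✓ 1010✓ 1101✓ 1111✓
Round 1: -010 -111 0-10✓ 0-11✓ 001-✓ 01-0 011-✓ 1-01 10-0 100- 11-1
Round 2: 0-1-
PIs = {-010, -111, 0-1-, 01-0, 1-01, 10-0, 100-, 11-1}

NONE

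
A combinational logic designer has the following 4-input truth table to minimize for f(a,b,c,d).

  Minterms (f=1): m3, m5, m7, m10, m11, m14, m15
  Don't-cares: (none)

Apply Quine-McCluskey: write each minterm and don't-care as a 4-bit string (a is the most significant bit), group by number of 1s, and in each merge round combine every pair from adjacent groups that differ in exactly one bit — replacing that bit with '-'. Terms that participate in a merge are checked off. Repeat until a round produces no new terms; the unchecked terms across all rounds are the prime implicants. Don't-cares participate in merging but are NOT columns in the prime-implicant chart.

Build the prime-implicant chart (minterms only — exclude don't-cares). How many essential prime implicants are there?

3

Round 0: 0011✓ 0101✓ 0111✓ 1010✓ 1011✓ 1110✓ 1111✓
Round 1: -011✓ -111✓ 0-11✓ 01-1 1-10✓ 1-11✓ 101-✓ 111-✓
Round 2: --11 1-1-
PIs = {--11, 01-1, 1-1-}
Coverage chart:
  m3: --11 ←essential
  m5: 01-1 ←essential
  m7: --11,01-1
  m10: 1-1- ←essential
  m11: --11,1-1-
  m14: 1-1- ←essential
  m15: --11,1-1-
Essential: --11, 01-1, 1-1-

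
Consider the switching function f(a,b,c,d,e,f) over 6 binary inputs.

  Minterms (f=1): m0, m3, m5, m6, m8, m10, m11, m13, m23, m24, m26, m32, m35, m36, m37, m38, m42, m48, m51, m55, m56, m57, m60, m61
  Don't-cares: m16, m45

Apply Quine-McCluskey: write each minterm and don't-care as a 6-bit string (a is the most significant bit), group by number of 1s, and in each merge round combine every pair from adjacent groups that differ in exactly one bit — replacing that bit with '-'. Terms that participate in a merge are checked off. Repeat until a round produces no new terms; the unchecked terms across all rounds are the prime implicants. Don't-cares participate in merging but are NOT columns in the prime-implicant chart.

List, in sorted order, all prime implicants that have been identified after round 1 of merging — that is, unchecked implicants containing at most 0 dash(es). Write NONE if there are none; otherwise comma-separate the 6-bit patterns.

[col 0] 000000*, 000011*, 000101*, 000110*, 001000*, 001010*, 001011*, 001101*, 010000*, 010111*, 011000*, 011010*, 100000*, 100011*, 100100*, 100101*, 100110*, 101010*, 101101*, 110000*, 110011*, 110111*, 111000*, 111001*, 111100*, 111101*
[col 1] -00000*, -00011, -00101*, -00110, -01010, -01101*, -10000*, -10111, -11000*, 0-0000*, 0-1000*, 0-1010*, 00-000*, 00-011, 00-101*, 0010-0*, 00101-, 01-000*, 0110-0*, 1-0000*, 1-0011, 1-1101, 10-101*, 100-00, 1001-0, 10010-, 11-000*, 110-11, 111-00*, 111-01*, 11100-*, 11110-*
[col 2] --0000, -0-101, -1-000, 0--000, 0-10-0, 111-0-
Prime implicants: --0000, -0-101, -00011, -00110, -01010, -1-000, -10111, 0--000, 0-10-0, 00-011, 00101-, 1-0011, 1-1101, 100-00, 1001-0, 10010-, 110-11, 111-0-

NONE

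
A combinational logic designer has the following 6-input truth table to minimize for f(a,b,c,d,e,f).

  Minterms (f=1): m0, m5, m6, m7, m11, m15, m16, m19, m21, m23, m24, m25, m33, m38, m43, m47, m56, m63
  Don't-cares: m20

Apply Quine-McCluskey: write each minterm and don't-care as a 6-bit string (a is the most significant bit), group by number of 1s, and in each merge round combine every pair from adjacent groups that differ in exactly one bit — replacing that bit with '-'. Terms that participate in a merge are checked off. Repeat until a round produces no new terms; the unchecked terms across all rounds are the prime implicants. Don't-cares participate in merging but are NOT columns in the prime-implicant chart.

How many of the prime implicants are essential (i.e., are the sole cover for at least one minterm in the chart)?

9

Round 0: 000000✓ 000101✓ 000110✓ 000111✓ 001011✓ 001111✓ 010000✓ 010011✓ 010100✓ 010101✓ 010111✓ 011000✓ 011001✓ 100001 100110✓ 101011✓ 101111✓ 111000✓ 111111✓
Round 1: -00110 -01011✓ -01111✓ -11000 0-0000 0-0101✓ 0-0111✓ 00-111 0001-1✓ 00011- 001-11✓ 01-000 010-00 010-11 0101-1✓ 01010- 01100- 1-1111 101-11✓
Round 2: -01-11 0-01-1
PIs = {-00110, -01-11, -11000, 0-0000, 0-01-1, 00-111, 00011-, 01-000, 010-00, 010-11, 01010-, 01100-, 1-1111, 100001}
Coverage chart:
  m0: 0-0000 ←essential
  m5: 0-01-1 ←essential
  m6: -00110,00011-
  m7: 0-01-1,00-111,00011-
  m11: -01-11 ←essential
  m15: -01-11,00-111
  m16: 0-0000,01-000,010-00
  m19: 010-11 ←essential
  m21: 0-01-1,01010-
  m23: 0-01-1,010-11
  m24: -11000,01-000,01100-
  m25: 01100- ←essential
  m33: 100001 ←essential
  m38: -00110 ←essential
  m43: -01-11 ←essential
  m47: -01-11,1-1111
  m56: -11000 ←essential
  m63: 1-1111 ←essential
Essential: -00110, -01-11, -11000, 0-0000, 0-01-1, 010-11, 01100-, 1-1111, 100001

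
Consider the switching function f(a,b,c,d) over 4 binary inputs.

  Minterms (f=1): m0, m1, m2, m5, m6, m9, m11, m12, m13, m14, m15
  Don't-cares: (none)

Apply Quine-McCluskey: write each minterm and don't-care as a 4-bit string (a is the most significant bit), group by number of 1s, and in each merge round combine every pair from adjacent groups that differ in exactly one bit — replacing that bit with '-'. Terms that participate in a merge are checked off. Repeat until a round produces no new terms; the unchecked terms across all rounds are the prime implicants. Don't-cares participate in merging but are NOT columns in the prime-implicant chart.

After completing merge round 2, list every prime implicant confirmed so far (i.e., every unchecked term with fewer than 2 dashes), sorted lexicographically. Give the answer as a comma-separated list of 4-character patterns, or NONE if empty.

size-2^0 implicants → 0000(✓)  0001(✓)  0010(✓)  0101(✓)  0110(✓)  1001(✓)  1011(✓)  1100(✓)  1101(✓)  1110(✓)  1111(✓)
size-2^1 implicants → -001(✓)  -101(✓)  -110  0-01(✓)  0-10  00-0  000-  1-01(✓)  1-11(✓)  10-1(✓)  11-0(✓)  11-1(✓)  110-(✓)  111-(✓)
size-2^2 implicants → --01  1--1  11--
Unchecked terms (primes): --01, -110, 0-10, 00-0, 000-, 1--1, 11--

-110, 0-10, 00-0, 000-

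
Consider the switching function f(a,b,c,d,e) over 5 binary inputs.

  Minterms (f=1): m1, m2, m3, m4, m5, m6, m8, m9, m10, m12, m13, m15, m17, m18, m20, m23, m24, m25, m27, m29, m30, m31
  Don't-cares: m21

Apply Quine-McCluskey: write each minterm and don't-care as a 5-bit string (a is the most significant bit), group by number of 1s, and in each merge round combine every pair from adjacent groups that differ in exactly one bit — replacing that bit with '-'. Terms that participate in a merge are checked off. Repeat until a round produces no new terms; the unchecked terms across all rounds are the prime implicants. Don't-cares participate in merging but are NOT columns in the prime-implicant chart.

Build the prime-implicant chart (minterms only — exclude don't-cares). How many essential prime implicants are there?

8

size-2^0 implicants → 00001(✓)  00010(✓)  00011(✓)  00100(✓)  00101(✓)  00110(✓)  01000(✓)  01001(✓)  01010(✓)  01100(✓)  01101(✓)  01111(✓)  10001(✓)  10010(✓)  10100(✓)  10101(✓)  10111(✓)  11000(✓)  11001(✓)  11011(✓)  11101(✓)  11110(✓)  11111(✓)
size-2^1 implicants → -0001(✓)  -0010  -0100(✓)  -0101(✓)  -1000(✓)  -1001(✓)  -1101(✓)  -1111(✓)  0-001(✓)  0-010  0-100(✓)  0-101(✓)  00-01(✓)  00-10  000-1  0001-  001-0  0010-(✓)  01-00(✓)  01-01(✓)  010-0  0100-(✓)  011-1(✓)  0110-(✓)  1-001(✓)  1-101(✓)  1-111(✓)  10-01(✓)  101-1(✓)  1010-(✓)  11-01(✓)  11-11(✓)  110-1(✓)  1100-(✓)  111-1(✓)  1111-
size-2^2 implicants → --001(✓)  --101(✓)  -0-01(✓)  -010-  -1-01(✓)  -100-  -11-1  0--01(✓)  0-10-  01-0-  1--01(✓)  1-1-1  11--1
size-2^3 implicants → ---01
Unchecked terms (primes): ---01, -0010, -010-, -100-, -11-1, 0-010, 0-10-, 00-10, 000-1, 0001-, 001-0, 01-0-, 010-0, 1-1-1, 11--1, 1111-
Minterm coverage:
  m1 ⊆ ---01,000-1
  m2 ⊆ -0010,0-010,00-10,0001-
  m3 ⊆ 000-1,0001-
  m4 ⊆ -010-,0-10-,001-0
  m5 ⊆ ---01,-010-,0-10-
  m6 ⊆ 00-10,001-0
  m8 ⊆ -100-,01-0-,010-0
  m9 ⊆ ---01,-100-,01-0-
  m10 ⊆ 0-010,010-0
  m12 ⊆ 0-10-,01-0-
  m13 ⊆ ---01,-11-1,0-10-,01-0-
  m15 ⊆ -11-1 [E]
  m17 ⊆ ---01 [E]
  m18 ⊆ -0010 [E]
  m20 ⊆ -010- [E]
  m23 ⊆ 1-1-1 [E]
  m24 ⊆ -100- [E]
  m25 ⊆ ---01,-100-,11--1
  m27 ⊆ 11--1 [E]
  m29 ⊆ ---01,-11-1,1-1-1,11--1
  m30 ⊆ 1111- [E]
  m31 ⊆ -11-1,1-1-1,11--1,1111-
E = {---01, -0010, -010-, -100-, -11-1, 1-1-1, 11--1, 1111-}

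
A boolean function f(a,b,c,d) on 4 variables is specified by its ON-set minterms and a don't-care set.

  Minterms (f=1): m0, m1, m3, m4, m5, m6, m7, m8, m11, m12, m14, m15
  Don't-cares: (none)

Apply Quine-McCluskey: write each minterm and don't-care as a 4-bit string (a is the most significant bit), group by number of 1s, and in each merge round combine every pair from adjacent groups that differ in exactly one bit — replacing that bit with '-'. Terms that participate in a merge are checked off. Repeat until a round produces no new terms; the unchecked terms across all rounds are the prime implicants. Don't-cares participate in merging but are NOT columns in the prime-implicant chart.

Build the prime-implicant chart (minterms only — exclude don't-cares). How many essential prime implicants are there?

2

size-2^0 implicants → 0000(✓)  0001(✓)  0011(✓)  0100(✓)  0101(✓)  0110(✓)  0111(✓)  1000(✓)  1011(✓)  1100(✓)  1110(✓)  1111(✓)
size-2^1 implicants → -000(✓)  -011(✓)  -100(✓)  -110(✓)  -111(✓)  0-00(✓)  0-01(✓)  0-11(✓)  00-1(✓)  000-(✓)  01-0(✓)  01-1(✓)  010-(✓)  011-(✓)  1-00(✓)  1-11(✓)  11-0(✓)  111-(✓)
size-2^2 implicants → --00  --11  -1-0  -11-  0--1  0-0-  01--
Unchecked terms (primes): --00, --11, -1-0, -11-, 0--1, 0-0-, 01--
Minterm coverage:
  m0 ⊆ --00,0-0-
  m1 ⊆ 0--1,0-0-
  m3 ⊆ --11,0--1
  m4 ⊆ --00,-1-0,0-0-,01--
  m5 ⊆ 0--1,0-0-,01--
  m6 ⊆ -1-0,-11-,01--
  m7 ⊆ --11,-11-,0--1,01--
  m8 ⊆ --00 [E]
  m11 ⊆ --11 [E]
  m12 ⊆ --00,-1-0
  m14 ⊆ -1-0,-11-
  m15 ⊆ --11,-11-
E = {--00, --11}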